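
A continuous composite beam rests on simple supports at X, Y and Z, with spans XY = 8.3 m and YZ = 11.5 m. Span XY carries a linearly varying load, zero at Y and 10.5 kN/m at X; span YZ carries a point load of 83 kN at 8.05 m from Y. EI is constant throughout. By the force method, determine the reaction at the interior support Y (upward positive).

Take M_Y as the redundant. Released structure: two simple spans XY and YZ with a hinge at Y.
Rotations at Y on the released spans (each span's end-slope, ×1/EI):
  span XY: triangular load, peak 10.5: 7w₀L³/(360EI) = 116.7/EI
  span YZ: point load 83 at a = 8.05: Pab(L + b)/(6LEI) = 499.4/EI
  relative rotation θ_0 = (116.7 + 499.4)/EI = 616.2/EI
A unit hogging moment at Y produces rotation L₁/(3EI) + L₂/(3EI) = 6.6/EI.
Slope continuity at Y: θ_0 = M_Y·6.6/EI, so M_Y = 616.2/6.6 = 93.36 kN·m (hogging).
Span XY, ΣM about X with M_Y applied at Y: R_Y^{XY}·8.3 = 120.6 + 93.36, so R_Y^{XY} = 25.77 kN and R_X = 43.58 − 25.77 = 17.8 kN.
Span YZ, ΣM about Z: R_Y^{YZ}·11.5 = 286.4 + 93.36, so R_Y^{YZ} = 33.02 kN and R_Z = 83 − 33.02 = 49.98 kN.
R_Y = 25.77 + 33.02 = 58.79 kN.

R_Y = 58.79 kN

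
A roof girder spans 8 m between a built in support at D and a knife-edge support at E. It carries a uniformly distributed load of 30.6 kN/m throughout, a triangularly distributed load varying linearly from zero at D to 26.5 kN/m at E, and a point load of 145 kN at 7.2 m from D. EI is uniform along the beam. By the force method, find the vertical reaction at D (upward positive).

R_D = 222.4 kN

Take the reaction at E as the redundant and release it; the primary structure is a cantilever fixed at D.
Deflection at E on the released cantilever, summing each load's contribution:
  UDL 30.6: wL⁴/(8EI) = 15667/EI
  triangular load, peak 26.5 at the free end: 11w₀L⁴/(120EI) = 9950/EI
  point load 145 at a = 7.2: Pa²(3L − a)/(6EI) = 21047/EI
  δ_0 = 46664/EI
Tip deflection under a unit load at E: L³/(3EI) = 170.7/EI.
The prop prevents deflection at E: R_E = δ_0/δ_{EE} = 46664/170.7 = 273.4 kN.
Vertical equilibrium: R_D = ΣP − R_E = 495.8 − 273.4 = 222.4 kN.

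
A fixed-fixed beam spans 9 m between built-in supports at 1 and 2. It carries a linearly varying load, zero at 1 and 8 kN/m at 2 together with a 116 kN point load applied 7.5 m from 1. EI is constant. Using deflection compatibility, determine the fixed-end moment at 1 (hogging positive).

Take the two fixed-end moments M_1, M_2 as redundants; the released structure is the simple span 12.
On the primary (simply-supported) span, the end slopes from the loading are:
  at 1: triangular load, peak 8: 7w₀L³/(360EI) = 113.4/EI
  at 2: triangular load, peak 8: w₀L³/(45EI) = 129.6/EI
  at 1: point load 116 at a = 7.5: Pab(L + b)/(6LEI) = 253.8/EI
  at 2: point load 116 at a = 7.5: Pab(L + a)/(6LEI) = 398.8/EI
  θ_10 = 367.1/EI,  θ_20 = 528.4/EI
Flexibility coefficients: a unit moment at one end gives L/(3EI) there and L/(6EI) at the far end, so f₁₁ = f₂₂ = 3/EI and f₁₂ = f₂₁ = 1.5/EI.
Compatibility — zero rotation at each built-in end:
  3 M_1 + 1.5 M_2 = 367.1
  1.5 M_1 + 3 M_2 = 528.4
Solving the pair gives M_1 = 45.77 kN·m and M_2 = 153.2 kN·m (hogging).

M_1 = 45.77 kN·m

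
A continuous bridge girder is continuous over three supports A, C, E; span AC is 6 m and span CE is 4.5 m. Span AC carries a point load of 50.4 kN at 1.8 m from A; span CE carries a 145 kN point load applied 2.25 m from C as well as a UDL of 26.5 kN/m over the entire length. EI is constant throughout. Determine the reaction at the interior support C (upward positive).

R_C = 188 kN

Take M_C as the redundant. Released structure: two simple spans AC and CE with a hinge at C.
Rotations at C on the released spans (each span's end-slope, ×1/EI):
  span AC: point load 50.4 at a = 1.8: Pab(L + a)/(6LEI) = 82.56/EI
  span CE: point load 145 at a = 2.25: Pab(L + b)/(6LEI) = 183.5/EI
  span CE: UDL 26.5: wL³/(24EI) = 100.6/EI
  relative rotation θ_0 = (82.56 + 284.1)/EI = 366.7/EI
A unit hogging moment at C produces rotation L₁/(3EI) + L₂/(3EI) = 3.5/EI.
Slope continuity at C: θ_0 = M_C·3.5/EI, so M_C = 366.7/3.5 = 104.8 kN·m (hogging).
Span AC, ΣM about A with M_C applied at C: R_C^{AC}·6 = 90.72 + 104.8, so R_C^{AC} = 32.58 kN and R_A = 50.4 − 32.58 = 17.82 kN.
Span CE, ΣM about E: R_C^{CE}·4.5 = 594.6 + 104.8, so R_C^{CE} = 155.4 kN and R_E = 264.2 − 155.4 = 108.8 kN.
R_C = 32.58 + 155.4 = 188 kN.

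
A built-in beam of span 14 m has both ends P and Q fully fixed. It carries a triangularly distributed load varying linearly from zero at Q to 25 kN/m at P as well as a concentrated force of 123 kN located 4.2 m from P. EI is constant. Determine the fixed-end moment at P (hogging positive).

Take the two fixed-end moments M_P, M_Q as redundants; the released structure is the simple span PQ.
End rotations of the released simple span under the applied load (×1/EI):
  at P: triangular load, peak 25: w₀L³/(45EI) = 1524/EI
  at Q: triangular load, peak 25: 7w₀L³/(360EI) = 1334/EI
  at P: point load 123 at a = 4.2: Pab(L + b)/(6LEI) = 1434/EI
  at Q: point load 123 at a = 4.2: Pab(L + a)/(6LEI) = 1097/EI
  θ_P0 = 2959/EI,  θ_Q0 = 2431/EI
Flexibility coefficients: a unit moment at one end gives L/(3EI) there and L/(6EI) at the far end, so f₁₁ = f₂₂ = 4.667/EI and f₁₂ = f₂₁ = 2.333/EI.
Compatibility — zero rotation at each built-in end:
  4.667 M_P + 2.333 M_Q = 2959
  2.333 M_P + 4.667 M_Q = 2431
Solving the pair gives M_P = 498.1 kN·m and M_Q = 271.8 kN·m (hogging).

M_P = 498.1 kN·m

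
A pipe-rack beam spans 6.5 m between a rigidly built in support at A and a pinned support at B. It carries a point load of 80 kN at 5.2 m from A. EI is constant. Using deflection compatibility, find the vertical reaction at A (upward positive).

Choose R_B as the redundant. The primary structure is the cantilever fixed at A.
Deflection at B on the released cantilever, summing each load's contribution:
  point load 80 at a = 5.2: Pa²(3L − a)/(6EI) = 5156/EI
Tip deflection under a unit load at B: L³/(3EI) = 91.54/EI.
Compatibility at B: δ_0 − R_B·δ_{BB} = 0, so R_B = 5156/91.54 = 56.32 kN.
Vertical equilibrium: R_A = ΣP − R_B = 80 − 56.32 = 23.68 kN.

R_A = 23.68 kN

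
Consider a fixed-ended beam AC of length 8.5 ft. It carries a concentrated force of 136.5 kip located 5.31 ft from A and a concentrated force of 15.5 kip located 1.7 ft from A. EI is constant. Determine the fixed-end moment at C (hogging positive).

Release both end moments; the primary structure is a simply-supported span AC with redundants M_A and M_C.
On the primary (simply-supported) span, the end slopes from the loading are:
  at A: point load 136.5 at a = 5.31: Pab(L + b)/(6LEI) = 530/EI
  at C: point load 136.5 at a = 5.31: Pab(L + a)/(6LEI) = 626.1/EI
  at A: point load 15.5 at a = 1.7: Pab(L + b)/(6LEI) = 53.75/EI
  at C: point load 15.5 at a = 1.7: Pab(L + a)/(6LEI) = 35.84/EI
  θ_A0 = 583.7/EI,  θ_C0 = 661.9/EI
Flexibility coefficients: a unit moment at one end gives L/(3EI) there and L/(6EI) at the far end, so f₁₁ = f₂₂ = 2.833/EI and f₁₂ = f₂₁ = 1.417/EI.
Compatibility — zero rotation at each built-in end:
  2.833 M_A + 1.417 M_C = 583.7
  1.417 M_A + 2.833 M_C = 661.9
Solving the pair gives M_A = 119 kip·ft and M_C = 174.1 kip·ft (hogging).

M_C = 174.1 kip·ft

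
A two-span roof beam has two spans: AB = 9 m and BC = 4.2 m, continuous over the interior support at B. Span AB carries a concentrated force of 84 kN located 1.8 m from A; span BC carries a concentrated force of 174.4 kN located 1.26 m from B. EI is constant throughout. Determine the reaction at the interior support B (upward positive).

R_B = 170.7 kN

Insert a hinge at B; M_B is the redundant, and each span becomes simply supported.
Discontinuity in slope at B on the released structure — sum the simple-span end rotations:
  span AB: point load 84 at a = 1.8: Pab(L + a)/(6LEI) = 217.7/EI
  span BC: point load 174.4 at a = 1.26: Pab(L + b)/(6LEI) = 183/EI
  relative rotation θ_0 = (217.7 + 183)/EI = 400.8/EI
A unit hogging moment at B produces rotation L₁/(3EI) + L₂/(3EI) = 4.4/EI.
Slope continuity at B: θ_0 = M_B·4.4/EI, so M_B = 400.8/4.4 = 91.09 kN·m (hogging).
Span AB, ΣM about A with M_B applied at B: R_B^{AB}·9 = 151.2 + 91.09, so R_B^{AB} = 26.92 kN and R_A = 84 − 26.92 = 57.08 kN.
Span BC, ΣM about C: R_B^{BC}·4.2 = 512.7 + 91.09, so R_B^{BC} = 143.8 kN and R_C = 174.4 − 143.8 = 30.63 kN.
R_B = 26.92 + 143.8 = 170.7 kN.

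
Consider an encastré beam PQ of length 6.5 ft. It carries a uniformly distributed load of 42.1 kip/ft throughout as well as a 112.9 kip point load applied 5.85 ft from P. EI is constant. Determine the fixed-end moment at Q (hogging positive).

Take the two fixed-end moments M_P, M_Q as redundants; the released structure is the simple span PQ.
End rotations of the released simple span under the applied load (×1/EI):
  at P: UDL 42.1: wL³/(24EI) = 481.7/EI
  at Q: UDL 42.1: wL³/(24EI) = 481.7/EI
  at P: point load 112.9 at a = 5.85: Pab(L + b)/(6LEI) = 78.71/EI
  at Q: point load 112.9 at a = 5.85: Pab(L + a)/(6LEI) = 135.9/EI
  θ_P0 = 560.4/EI,  θ_Q0 = 617.7/EI
Flexibility coefficients: a unit moment at one end gives L/(3EI) there and L/(6EI) at the far end, so f₁₁ = f₂₂ = 2.167/EI and f₁₂ = f₂₁ = 1.083/EI.
Compatibility — zero rotation at each built-in end:
  2.167 M_P + 1.083 M_Q = 560.4
  1.083 M_P + 2.167 M_Q = 617.7
Solving the pair gives M_P = 154.8 kip·ft and M_Q = 207.7 kip·ft (hogging).

M_Q = 207.7 kip·ft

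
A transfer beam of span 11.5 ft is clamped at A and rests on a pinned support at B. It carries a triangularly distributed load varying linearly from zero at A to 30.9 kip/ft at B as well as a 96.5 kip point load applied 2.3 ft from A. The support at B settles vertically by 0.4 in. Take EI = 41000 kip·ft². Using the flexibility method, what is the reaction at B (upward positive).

R_B = 100.4 kip

Release the roller at B. Primary structure: cantilever fixed at A.
Deflection at B on the released cantilever, summing each load's contribution:
  triangular load, peak 30.9 at the free end: 11w₀L⁴/(120EI) = 49541/EI
  point load 96.5 at a = 2.3: Pa²(3L − a)/(6EI) = 2740/EI
  δ_0 = 52280/EI
Tip deflection under a unit load at B: L³/(3EI) = 507/EI.
With EI = 41000 kip·ft²: δ_0 = 1.2751 ft and δ_{BB} = 0.012365 ft/kip.
Compatibility — the beam at B must follow the support down by 0.03333 ft: δ_0 − R_B·δ_{BB} = 0.03333, so R_B = (1.2751 − 0.03333)/0.012365 = 100.4 kip.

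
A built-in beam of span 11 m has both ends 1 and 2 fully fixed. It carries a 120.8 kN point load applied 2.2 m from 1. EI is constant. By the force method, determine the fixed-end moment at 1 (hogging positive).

Take the two fixed-end moments M_1, M_2 as redundants; the released structure is the simple span 12.
Simple-span end rotations at 1 and 2 under the given loads:
  at 1: point load 120.8 at a = 2.2: Pab(L + b)/(6LEI) = 701.6/EI
  at 2: point load 120.8 at a = 2.2: Pab(L + a)/(6LEI) = 467.7/EI
  θ_10 = 701.6/EI,  θ_20 = 467.7/EI
Flexibility coefficients: a unit moment at one end gives L/(3EI) there and L/(6EI) at the far end, so f₁₁ = f₂₂ = 3.667/EI and f₁₂ = f₂₁ = 1.833/EI.
Compatibility — zero rotation at each built-in end:
  3.667 M_1 + 1.833 M_2 = 701.6
  1.833 M_1 + 3.667 M_2 = 467.7
Solving the pair gives M_1 = 170.1 kN·m and M_2 = 42.52 kN·m (hogging).

M_1 = 170.1 kN·m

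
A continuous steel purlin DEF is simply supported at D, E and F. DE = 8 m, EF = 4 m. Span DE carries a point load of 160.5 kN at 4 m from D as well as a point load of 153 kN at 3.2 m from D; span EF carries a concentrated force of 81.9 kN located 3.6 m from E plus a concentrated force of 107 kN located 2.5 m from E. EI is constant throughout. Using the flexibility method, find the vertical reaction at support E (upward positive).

R_E = 312 kN

Release continuity at E by inserting a hinge; the redundant is the internal moment M_E. The primary structure is two simply-supported spans DE and EF.
Rotations at E on the released spans (each span's end-slope, ×1/EI):
  span DE: point load 160.5 at a = 4: Pab(L + a)/(6LEI) = 642/EI
  span DE: point load 153 at a = 3.2: Pab(L + a)/(6LEI) = 548.4/EI
  span EF: point load 81.9 at a = 3.6: Pab(L + b)/(6LEI) = 21.62/EI
  span EF: point load 107 at a = 2.5: Pab(L + b)/(6LEI) = 91.95/EI
  relative rotation θ_0 = (1190 + 113.6)/EI = 1304/EI
A unit hogging moment at E produces rotation L₁/(3EI) + L₂/(3EI) = 4/EI.
Slope continuity at E: θ_0 = M_E·4/EI, so M_E = 1304/4 = 326 kN·m (hogging).
Span DE, ΣM about D with M_E applied at E: R_E^{DE}·8 = 1132 + 326, so R_E^{DE} = 182.2 kN and R_D = 313.5 − 182.2 = 131.3 kN.
Span EF, ΣM about F: R_E^{EF}·4 = 193.3 + 326, so R_E^{EF} = 129.8 kN and R_F = 188.9 − 129.8 = 59.09 kN.
R_E = 182.2 + 129.8 = 312 kN.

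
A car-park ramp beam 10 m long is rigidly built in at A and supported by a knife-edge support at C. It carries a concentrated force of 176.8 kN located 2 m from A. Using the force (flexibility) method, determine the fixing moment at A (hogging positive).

Remove the prop at C; the released (primary) structure is a cantilever built in at A.
Primary-structure tip deflection at C by superposition:
  point load 176.8 at a = 2: Pa²(3L − a)/(6EI) = 3300/EI
Flexibility coefficient — unit upward force at C: δ_{CC} = L³/(3EI) = 333.3/EI.
The prop prevents deflection at C: R_C = δ_0/δ_{CC} = 3300/333.3 = 9.901 kN.
Moment equilibrium about A: M_A = Σ(load moments about A) − R_C·L = 353.6 − 9.901×10 = 254.6 kN·m.

M_A = 254.6 kN·m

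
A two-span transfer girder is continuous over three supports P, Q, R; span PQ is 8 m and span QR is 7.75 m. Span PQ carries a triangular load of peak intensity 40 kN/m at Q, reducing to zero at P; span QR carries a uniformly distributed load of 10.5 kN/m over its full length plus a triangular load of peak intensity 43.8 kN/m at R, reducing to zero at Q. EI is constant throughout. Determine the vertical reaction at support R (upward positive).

Insert a hinge at Q; M_Q is the redundant, and each span becomes simply supported.
Rotations at Q on the released spans (each span's end-slope, ×1/EI):
  span PQ: triangular load, peak 40: w₀L³/(45EI) = 455.1/EI
  span QR: UDL 10.5: wL³/(24EI) = 203.6/EI
  span QR: triangular load, peak 43.8: 7w₀L³/(360EI) = 396.4/EI
  relative rotation θ_0 = (455.1 + 600.1)/EI = 1055/EI
A unit hogging moment at Q produces rotation L₁/(3EI) + L₂/(3EI) = 5.25/EI.
Compatibility: M_Q·(L₁+L₂)/(3EI) = θ_0, giving M_Q = 201 kN·m (hogging).
Span QR, ΣM about R: R_Q^{QR}·7.75 = 753.8 + 201, so R_Q^{QR} = 123.2 kN and R_R = 251.1 − 123.2 = 127.9 kN.

R_R = 127.9 kN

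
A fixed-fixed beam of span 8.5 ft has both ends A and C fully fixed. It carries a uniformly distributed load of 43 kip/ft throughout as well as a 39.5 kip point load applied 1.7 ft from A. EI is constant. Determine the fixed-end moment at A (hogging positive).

Release both end moments; the primary structure is a simply-supported span AC with redundants M_A and M_C.
On the primary (simply-supported) span, the end slopes from the loading are:
  at A: UDL 43: wL³/(24EI) = 1100/EI
  at C: UDL 43: wL³/(24EI) = 1100/EI
  at A: point load 39.5 at a = 1.7: Pab(L + b)/(6LEI) = 137/EI
  at C: point load 39.5 at a = 1.7: Pab(L + a)/(6LEI) = 91.32/EI
  θ_A0 = 1237/EI,  θ_C0 = 1192/EI
Flexibility coefficients: a unit moment at one end gives L/(3EI) there and L/(6EI) at the far end, so f₁₁ = f₂₂ = 2.833/EI and f₁₂ = f₂₁ = 1.417/EI.
Compatibility — zero rotation at each built-in end:
  2.833 M_A + 1.417 M_C = 1237
  1.417 M_A + 2.833 M_C = 1192
Solving the pair gives M_A = 301.9 kip·ft and M_C = 269.6 kip·ft (hogging).

M_A = 301.9 kip·ft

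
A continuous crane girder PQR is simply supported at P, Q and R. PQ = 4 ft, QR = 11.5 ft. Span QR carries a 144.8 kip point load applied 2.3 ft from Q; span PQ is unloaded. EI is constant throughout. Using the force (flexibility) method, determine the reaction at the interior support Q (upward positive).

Take M_Q as the redundant. Released structure: two simple spans PQ and QR with a hinge at Q.
Rotations at Q on the released spans (each span's end-slope, ×1/EI):
  span QR: point load 144.8 at a = 2.3: Pab(L + b)/(6LEI) = 919.2/EI
  relative rotation θ_0 = (0 + 919.2)/EI = 919.2/EI
A unit hogging moment at Q produces rotation L₁/(3EI) + L₂/(3EI) = 5.167/EI.
Slope continuity at Q: θ_0 = M_Q·5.167/EI, so M_Q = 919.2/5.167 = 177.9 kip·ft (hogging).
Span PQ, ΣM about P with M_Q applied at Q: R_Q^{PQ}·4 = 0 + 177.9, so R_Q^{PQ} = 44.48 kip and R_P = 0 − 44.48 = -44.48 kip.
Span QR, ΣM about R: R_Q^{QR}·11.5 = 1332 + 177.9, so R_Q^{QR} = 131.3 kip and R_R = 144.8 − 131.3 = 13.49 kip.
R_Q = 44.48 + 131.3 = 175.8 kip.

R_Q = 175.8 kip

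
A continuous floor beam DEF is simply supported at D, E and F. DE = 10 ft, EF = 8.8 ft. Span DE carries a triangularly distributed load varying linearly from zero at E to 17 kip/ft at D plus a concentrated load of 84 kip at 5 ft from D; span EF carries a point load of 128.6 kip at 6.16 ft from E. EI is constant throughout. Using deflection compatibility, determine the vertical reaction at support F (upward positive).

R_F = 66.29 kip

Release continuity at E by inserting a hinge; the redundant is the internal moment M_E. The primary structure is two simply-supported spans DE and EF.
Discontinuity in slope at E on the released structure — sum the simple-span end rotations:
  span DE: triangular load, peak 17: 7w₀L³/(360EI) = 330.6/EI
  span DE: point load 84 at a = 5: Pab(L + a)/(6LEI) = 525/EI
  span EF: point load 128.6 at a = 6.16: Pab(L + b)/(6LEI) = 453.1/EI
  relative rotation θ_0 = (855.6 + 453.1)/EI = 1309/EI
A unit hogging moment at E produces rotation L₁/(3EI) + L₂/(3EI) = 6.267/EI.
Compatibility: M_E·(L₁+L₂)/(3EI) = θ_0, giving M_E = 208.8 kip·ft (hogging).
Span EF, ΣM about F: R_E^{EF}·8.8 = 339.5 + 208.8, so R_E^{EF} = 62.31 kip and R_F = 128.6 − 62.31 = 66.29 kip.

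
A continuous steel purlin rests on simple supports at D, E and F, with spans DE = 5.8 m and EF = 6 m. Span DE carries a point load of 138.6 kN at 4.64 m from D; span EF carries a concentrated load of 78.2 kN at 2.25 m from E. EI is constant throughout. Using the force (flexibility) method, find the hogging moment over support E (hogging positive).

Take M_E as the redundant. Released structure: two simple spans DE and EF with a hinge at E.
End slopes at the hinge E, treating each span as simply supported:
  span DE: point load 138.6 at a = 4.64: Pab(L + a)/(6LEI) = 223.8/EI
  span EF: point load 78.2 at a = 2.25: Pab(L + b)/(6LEI) = 178.7/EI
  relative rotation θ_0 = (223.8 + 178.7)/EI = 402.5/EI
A unit hogging moment at E produces rotation L₁/(3EI) + L₂/(3EI) = 3.933/EI.
Slope continuity at E: θ_0 = M_E·3.933/EI, so M_E = 402.5/3.933 = 102.3 kN·m (hogging).

M_E = 102.3 kN·m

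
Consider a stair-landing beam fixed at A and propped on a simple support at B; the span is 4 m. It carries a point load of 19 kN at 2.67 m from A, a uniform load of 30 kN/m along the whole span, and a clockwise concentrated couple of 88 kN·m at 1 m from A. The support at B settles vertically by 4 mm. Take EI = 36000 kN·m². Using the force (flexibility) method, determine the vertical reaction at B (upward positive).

Take the reaction at B as the redundant and release it; the primary structure is a cantilever fixed at A.
Downward deflection at the released point B due to the loads:
  point load 19 at a = 2.67: Pa²(3L − a)/(6EI) = 210.6/EI
  UDL 30: wL⁴/(8EI) = 960/EI
  clockwise couple 88 at a = 1: M₀a(2L − a)/(2EI) = 308/EI
  δ_0 = 1479/EI
Flexibility coefficient — unit upward force at B: δ_{BB} = L³/(3EI) = 21.33/EI.
With EI = 36000 kN·m²: δ_0 = 0.041073 m and δ_{BB} = 0.000593 m/kN.
Compatibility — the beam at B must follow the support down by 0.004 m: δ_0 − R_B·δ_{BB} = 0.004, so R_B = (0.041073 − 0.004)/0.000593 = 62.56 kN.

R_B = 62.56 kN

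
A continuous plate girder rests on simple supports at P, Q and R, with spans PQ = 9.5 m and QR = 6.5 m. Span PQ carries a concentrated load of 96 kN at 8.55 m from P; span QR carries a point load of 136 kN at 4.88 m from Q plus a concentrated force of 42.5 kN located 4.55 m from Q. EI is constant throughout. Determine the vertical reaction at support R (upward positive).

R_R = 115.9 kN

Insert a hinge at Q; M_Q is the redundant, and each span becomes simply supported.
Rotations at Q on the released spans (each span's end-slope, ×1/EI):
  span PQ: point load 96 at a = 8.55: Pab(L + a)/(6LEI) = 246.9/EI
  span QR: point load 136 at a = 4.88: Pab(L + b)/(6LEI) = 223.9/EI
  span QR: point load 42.5 at a = 4.55: Pab(L + b)/(6LEI) = 81.7/EI
  relative rotation θ_0 = (246.9 + 305.6)/EI = 552.5/EI
A unit hogging moment at Q produces rotation L₁/(3EI) + L₂/(3EI) = 5.333/EI.
Compatibility: M_Q·(L₁+L₂)/(3EI) = θ_0, giving M_Q = 103.6 kN·m (hogging).
Span QR, ΣM about R: R_Q^{QR}·6.5 = 303.2 + 103.6, so R_Q^{QR} = 62.58 kN and R_R = 178.5 − 62.58 = 115.9 kN.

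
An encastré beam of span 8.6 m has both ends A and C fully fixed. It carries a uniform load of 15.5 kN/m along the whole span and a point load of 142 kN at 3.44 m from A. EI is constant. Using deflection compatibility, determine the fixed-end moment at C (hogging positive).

M_C = 212.8 kN·m

Take the two fixed-end moments M_A, M_C as redundants; the released structure is the simple span AC.
On the primary (simply-supported) span, the end slopes from the loading are:
  at A: UDL 15.5: wL³/(24EI) = 410.8/EI
  at C: UDL 15.5: wL³/(24EI) = 410.8/EI
  at A: point load 142 at a = 3.44: Pab(L + b)/(6LEI) = 672.1/EI
  at C: point load 142 at a = 3.44: Pab(L + a)/(6LEI) = 588.1/EI
  θ_A0 = 1083/EI,  θ_C0 = 998.9/EI
Flexibility coefficients: a unit moment at one end gives L/(3EI) there and L/(6EI) at the far end, so f₁₁ = f₂₂ = 2.867/EI and f₁₂ = f₂₁ = 1.433/EI.
Compatibility — zero rotation at each built-in end:
  2.867 M_A + 1.433 M_C = 1083
  1.433 M_A + 2.867 M_C = 998.9
Solving the pair gives M_A = 271.4 kN·m and M_C = 212.8 kN·m (hogging).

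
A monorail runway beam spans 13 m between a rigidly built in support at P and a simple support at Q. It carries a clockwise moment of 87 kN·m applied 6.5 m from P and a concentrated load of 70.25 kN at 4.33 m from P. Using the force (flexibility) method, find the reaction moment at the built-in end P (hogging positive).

M_P = 158.2 kN·m

Remove the prop at Q; the released (primary) structure is a cantilever built in at P.
Free-end deflection of the primary structure under the applied loading (downward +):
  clockwise couple 87 at a = 6.5: M₀a(2L − a)/(2EI) = 5514/EI
  point load 70.25 at a = 4.33: Pa²(3L − a)/(6EI) = 7611/EI
  δ_0 = 13124/EI
Flexibility coefficient — unit upward force at Q: δ_{QQ} = L³/(3EI) = 732.3/EI.
The prop prevents deflection at Q: R_Q = δ_0/δ_{QQ} = 13124/732.3 = 17.92 kN.
Moment equilibrium about P: M_P = Σ(load moments about P) − R_Q·L = 391.2 − 17.92×13 = 158.2 kN·m.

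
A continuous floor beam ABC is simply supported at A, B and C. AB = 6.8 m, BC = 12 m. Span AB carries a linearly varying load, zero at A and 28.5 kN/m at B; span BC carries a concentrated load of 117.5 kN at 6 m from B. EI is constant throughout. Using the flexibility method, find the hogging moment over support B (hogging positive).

Insert a hinge at B; M_B is the redundant, and each span becomes simply supported.
Discontinuity in slope at B on the released structure — sum the simple-span end rotations:
  span AB: triangular load, peak 28.5: w₀L³/(45EI) = 199.1/EI
  span BC: point load 117.5 at a = 6: Pab(L + b)/(6LEI) = 1058/EI
  relative rotation θ_0 = (199.1 + 1058)/EI = 1257/EI
A unit hogging moment at B produces rotation L₁/(3EI) + L₂/(3EI) = 6.267/EI.
Slope continuity at B: θ_0 = M_B·6.267/EI, so M_B = 1257/6.267 = 200.5 kN·m (hogging).

M_B = 200.5 kN·m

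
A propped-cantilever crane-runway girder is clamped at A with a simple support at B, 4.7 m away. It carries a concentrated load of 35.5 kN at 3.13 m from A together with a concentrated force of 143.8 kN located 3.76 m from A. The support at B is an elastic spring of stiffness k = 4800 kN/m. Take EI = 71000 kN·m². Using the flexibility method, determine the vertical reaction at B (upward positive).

R_B = 83.79 kN

Remove the prop at B; the released (primary) structure is a cantilever built in at A.
Deflection at B on the released cantilever, summing each load's contribution:
  point load 35.5 at a = 3.13: Pa²(3L − a)/(6EI) = 635.9/EI
  point load 143.8 at a = 3.76: Pa²(3L − a)/(6EI) = 3504/EI
  δ_0 = 4139/EI
Tip deflection under a unit load at B: L³/(3EI) = 34.61/EI.
With EI = 71000 kN·m²: δ_0 = 0.058301 m and δ_{BB} = 0.000487 m/kN.
Compatibility — the spring shortens by R_B/k under the reaction it provides: δ_0 − R_B·δ_{BB} = R_B/k. With 1/k = 0.000208 m/kN, R_B = δ_0 / (δ_{BB} + 1/k) = 0.058301 / (0.000487 + 0.000208) = 83.79 kN.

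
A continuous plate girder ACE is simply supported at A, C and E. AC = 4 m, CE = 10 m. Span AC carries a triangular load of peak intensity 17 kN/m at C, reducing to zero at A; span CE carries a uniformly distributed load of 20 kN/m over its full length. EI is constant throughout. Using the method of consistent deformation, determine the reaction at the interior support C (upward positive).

Insert a hinge at C; M_C is the redundant, and each span becomes simply supported.
Discontinuity in slope at C on the released structure — sum the simple-span end rotations:
  span AC: triangular load, peak 17: w₀L³/(45EI) = 24.18/EI
  span CE: UDL 20: wL³/(24EI) = 833.3/EI
  relative rotation θ_0 = (24.18 + 833.3)/EI = 857.5/EI
A unit hogging moment at C produces rotation L₁/(3EI) + L₂/(3EI) = 4.667/EI.
Compatibility: M_C·(L₁+L₂)/(3EI) = θ_0, giving M_C = 183.8 kN·m (hogging).
Span AC, ΣM about A with M_C applied at C: R_C^{AC}·4 = 90.67 + 183.8, so R_C^{AC} = 68.6 kN and R_A = 34 − 68.6 = -34.6 kN.
Span CE, ΣM about E: R_C^{CE}·10 = 1000 + 183.8, so R_C^{CE} = 118.4 kN and R_E = 200 − 118.4 = 81.62 kN.
R_C = 68.6 + 118.4 = 187 kN.

R_C = 187 kN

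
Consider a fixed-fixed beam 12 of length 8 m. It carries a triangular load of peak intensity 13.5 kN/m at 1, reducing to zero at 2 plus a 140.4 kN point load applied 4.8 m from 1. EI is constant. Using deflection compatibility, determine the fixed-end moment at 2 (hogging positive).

M_2 = 190.5 kN·m

Release both end moments; the primary structure is a simply-supported span 12 with redundants M_1 and M_2.
Simple-span end rotations at 1 and 2 under the given loads:
  at 1: triangular load, peak 13.5: w₀L³/(45EI) = 153.6/EI
  at 2: triangular load, peak 13.5: 7w₀L³/(360EI) = 134.4/EI
  at 1: point load 140.4 at a = 4.8: Pab(L + b)/(6LEI) = 503.2/EI
  at 2: point load 140.4 at a = 4.8: Pab(L + a)/(6LEI) = 575.1/EI
  θ_10 = 656.8/EI,  θ_20 = 709.5/EI
Flexibility coefficients: a unit moment at one end gives L/(3EI) there and L/(6EI) at the far end, so f₁₁ = f₂₂ = 2.667/EI and f₁₂ = f₂₁ = 1.333/EI.
Compatibility — zero rotation at each built-in end:
  2.667 M_1 + 1.333 M_2 = 656.8
  1.333 M_1 + 2.667 M_2 = 709.5
Solving the pair gives M_1 = 151 kN·m and M_2 = 190.5 kN·m (hogging).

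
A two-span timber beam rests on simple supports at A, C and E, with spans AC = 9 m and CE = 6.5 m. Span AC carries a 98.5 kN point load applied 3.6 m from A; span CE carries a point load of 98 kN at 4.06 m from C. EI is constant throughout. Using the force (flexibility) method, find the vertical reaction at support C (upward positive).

Release continuity at C by inserting a hinge; the redundant is the internal moment M_C. The primary structure is two simply-supported spans AC and CE.
Rotations at C on the released spans (each span's end-slope, ×1/EI):
  span AC: point load 98.5 at a = 3.6: Pab(L + a)/(6LEI) = 446.8/EI
  span CE: point load 98 at a = 4.06: Pab(L + b)/(6LEI) = 222.5/EI
  relative rotation θ_0 = (446.8 + 222.5)/EI = 669.3/EI
A unit hogging moment at C produces rotation L₁/(3EI) + L₂/(3EI) = 5.167/EI.
Compatibility: M_C·(L₁+L₂)/(3EI) = θ_0, giving M_C = 129.5 kN·m (hogging).
Span AC, ΣM about A with M_C applied at C: R_C^{AC}·9 = 354.6 + 129.5, so R_C^{AC} = 53.79 kN and R_A = 98.5 − 53.79 = 44.71 kN.
Span CE, ΣM about E: R_C^{CE}·6.5 = 239.1 + 129.5, so R_C^{CE} = 56.72 kN and R_E = 98 − 56.72 = 41.28 kN.
R_C = 53.79 + 56.72 = 110.5 kN.

R_C = 110.5 kN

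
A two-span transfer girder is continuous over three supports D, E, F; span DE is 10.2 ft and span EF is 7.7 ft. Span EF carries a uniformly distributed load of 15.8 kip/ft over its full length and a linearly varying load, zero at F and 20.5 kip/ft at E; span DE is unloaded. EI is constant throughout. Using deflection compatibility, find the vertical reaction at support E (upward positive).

Insert a hinge at E; M_E is the redundant, and each span becomes simply supported.
Rotations at E on the released spans (each span's end-slope, ×1/EI):
  span EF: UDL 15.8: wL³/(24EI) = 300.6/EI
  span EF: triangular load, peak 20.5: w₀L³/(45EI) = 208/EI
  relative rotation θ_0 = (0 + 508.5)/EI = 508.5/EI
A unit hogging moment at E produces rotation L₁/(3EI) + L₂/(3EI) = 5.967/EI.
Slope continuity at E: θ_0 = M_E·5.967/EI, so M_E = 508.5/5.967 = 85.23 kip·ft (hogging).
Span DE, ΣM about D with M_E applied at E: R_E^{DE}·10.2 = 0 + 85.23, so R_E^{DE} = 8.356 kip and R_D = 0 − 8.356 = -8.356 kip.
Span EF, ΣM about F: R_E^{EF}·7.7 = 873.5 + 85.23, so R_E^{EF} = 124.5 kip and R_F = 200.6 − 124.5 = 76.07 kip.
R_E = 8.356 + 124.5 = 132.9 kip.

R_E = 132.9 kip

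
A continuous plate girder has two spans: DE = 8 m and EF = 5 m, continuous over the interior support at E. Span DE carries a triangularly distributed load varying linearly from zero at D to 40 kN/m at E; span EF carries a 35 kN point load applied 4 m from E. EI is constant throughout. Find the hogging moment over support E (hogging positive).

M_E = 111.5 kN·m

Insert a hinge at E; M_E is the redundant, and each span becomes simply supported.
Discontinuity in slope at E on the released structure — sum the simple-span end rotations:
  span DE: triangular load, peak 40: w₀L³/(45EI) = 455.1/EI
  span EF: point load 35 at a = 4: Pab(L + b)/(6LEI) = 28/EI
  relative rotation θ_0 = (455.1 + 28)/EI = 483.1/EI
A unit hogging moment at E produces rotation L₁/(3EI) + L₂/(3EI) = 4.333/EI.
Compatibility: M_E·(L₁+L₂)/(3EI) = θ_0, giving M_E = 111.5 kN·m (hogging).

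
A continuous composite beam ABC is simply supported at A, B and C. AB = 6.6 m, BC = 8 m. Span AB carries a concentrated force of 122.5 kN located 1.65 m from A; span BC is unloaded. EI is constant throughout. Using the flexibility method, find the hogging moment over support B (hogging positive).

Release continuity at B by inserting a hinge; the redundant is the internal moment M_B. The primary structure is two simply-supported spans AB and BC.
Discontinuity in slope at B on the released structure — sum the simple-span end rotations:
  span AB: point load 122.5 at a = 1.65: Pab(L + a)/(6LEI) = 208.4/EI
  relative rotation θ_0 = (208.4 + 0)/EI = 208.4/EI
A unit hogging moment at B produces rotation L₁/(3EI) + L₂/(3EI) = 4.867/EI.
Compatibility: M_B·(L₁+L₂)/(3EI) = θ_0, giving M_B = 42.83 kN·m (hogging).

M_B = 42.83 kN·m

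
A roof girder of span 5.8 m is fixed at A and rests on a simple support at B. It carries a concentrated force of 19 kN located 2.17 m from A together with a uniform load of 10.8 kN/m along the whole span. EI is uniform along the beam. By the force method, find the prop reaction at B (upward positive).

Release the roller at B. Primary structure: cantilever fixed at A.
Primary-structure tip deflection at B by superposition:
  point load 19 at a = 2.17: Pa²(3L − a)/(6EI) = 227.1/EI
  UDL 10.8: wL⁴/(8EI) = 1528/EI
  δ_0 = 1755/EI
Flexibility coefficient — unit upward force at B: δ_{BB} = L³/(3EI) = 65.04/EI.
Compatibility at B: δ_0 − R_B·δ_{BB} = 0, so R_B = 1755/65.04 = 26.98 kN.

R_B = 26.98 kN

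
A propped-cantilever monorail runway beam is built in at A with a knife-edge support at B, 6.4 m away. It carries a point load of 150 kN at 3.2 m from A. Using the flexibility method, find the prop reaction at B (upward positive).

R_B = 46.88 kN

Remove the prop at B; the released (primary) structure is a cantilever built in at A.
Downward deflection at the released point B due to the loads:
  point load 150 at a = 3.2: Pa²(3L − a)/(6EI) = 4096/EI
Tip deflection under a unit load at B: L³/(3EI) = 87.38/EI.
Compatibility at B: δ_0 − R_B·δ_{BB} = 0, so R_B = 4096/87.38 = 46.88 kN.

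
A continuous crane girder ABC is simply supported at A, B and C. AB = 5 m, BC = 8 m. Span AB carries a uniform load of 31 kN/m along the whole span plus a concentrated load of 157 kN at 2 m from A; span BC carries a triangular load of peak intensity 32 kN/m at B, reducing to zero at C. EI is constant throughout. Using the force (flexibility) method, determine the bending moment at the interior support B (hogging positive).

Release continuity at B by inserting a hinge; the redundant is the internal moment M_B. The primary structure is two simply-supported spans AB and BC.
End slopes at the hinge B, treating each span as simply supported:
  span AB: UDL 31: wL³/(24EI) = 161.5/EI
  span AB: point load 157 at a = 2: Pab(L + a)/(6LEI) = 219.8/EI
  span BC: triangular load, peak 32: w₀L³/(45EI) = 364.1/EI
  relative rotation θ_0 = (381.3 + 364.1)/EI = 745.3/EI
A unit hogging moment at B produces rotation L₁/(3EI) + L₂/(3EI) = 4.333/EI.
Slope continuity at B: θ_0 = M_B·4.333/EI, so M_B = 745.3/4.333 = 172 kN·m (hogging).

M_B = 172 kN·m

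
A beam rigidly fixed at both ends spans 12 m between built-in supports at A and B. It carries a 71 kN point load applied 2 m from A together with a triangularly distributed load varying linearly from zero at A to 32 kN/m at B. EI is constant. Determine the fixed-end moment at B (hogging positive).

M_B = 250.1 kN·m

Take the two fixed-end moments M_A, M_B as redundants; the released structure is the simple span AB.
Simple-span end rotations at A and B under the given loads:
  at A: point load 71 at a = 2: Pab(L + b)/(6LEI) = 433.9/EI
  at B: point load 71 at a = 2: Pab(L + a)/(6LEI) = 276.1/EI
  at A: triangular load, peak 32: 7w₀L³/(360EI) = 1075/EI
  at B: triangular load, peak 32: w₀L³/(45EI) = 1229/EI
  θ_A0 = 1509/EI,  θ_B0 = 1505/EI
Flexibility coefficients: a unit moment at one end gives L/(3EI) there and L/(6EI) at the far end, so f₁₁ = f₂₂ = 4/EI and f₁₂ = f₂₁ = 2/EI.
Compatibility — zero rotation at each built-in end:
  4 M_A + 2 M_B = 1509
  2 M_A + 4 M_B = 1505
Solving the pair gives M_A = 252.2 kN·m and M_B = 250.1 kN·m (hogging).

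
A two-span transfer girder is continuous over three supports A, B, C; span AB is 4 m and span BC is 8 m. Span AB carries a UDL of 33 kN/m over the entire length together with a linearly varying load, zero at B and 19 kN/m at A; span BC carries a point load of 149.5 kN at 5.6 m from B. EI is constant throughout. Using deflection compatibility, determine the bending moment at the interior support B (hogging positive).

Insert a hinge at B; M_B is the redundant, and each span becomes simply supported.
End slopes at the hinge B, treating each span as simply supported:
  span AB: UDL 33: wL³/(24EI) = 88/EI
  span AB: triangular load, peak 19: 7w₀L³/(360EI) = 23.64/EI
  span BC: point load 149.5 at a = 5.6: Pab(L + b)/(6LEI) = 435.3/EI
  relative rotation θ_0 = (111.6 + 435.3)/EI = 547/EI
A unit hogging moment at B produces rotation L₁/(3EI) + L₂/(3EI) = 4/EI.
Compatibility: M_B·(L₁+L₂)/(3EI) = θ_0, giving M_B = 136.7 kN·m (hogging).

M_B = 136.7 kN·m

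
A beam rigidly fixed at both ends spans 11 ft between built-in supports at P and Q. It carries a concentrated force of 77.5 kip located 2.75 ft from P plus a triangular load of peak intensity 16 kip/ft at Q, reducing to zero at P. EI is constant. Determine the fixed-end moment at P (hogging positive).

M_P = 184.4 kip·ft

Take the two fixed-end moments M_P, M_Q as redundants; the released structure is the simple span PQ.
On the primary (simply-supported) span, the end slopes from the loading are:
  at P: point load 77.5 at a = 2.75: Pab(L + b)/(6LEI) = 512.8/EI
  at Q: point load 77.5 at a = 2.75: Pab(L + a)/(6LEI) = 366.3/EI
  at P: triangular load, peak 16: 7w₀L³/(360EI) = 414.1/EI
  at Q: triangular load, peak 16: w₀L³/(45EI) = 473.2/EI
  θ_P0 = 926.9/EI,  θ_Q0 = 839.6/EI
Flexibility coefficients: a unit moment at one end gives L/(3EI) there and L/(6EI) at the far end, so f₁₁ = f₂₂ = 3.667/EI and f₁₂ = f₂₁ = 1.833/EI.
Compatibility — zero rotation at each built-in end:
  3.667 M_P + 1.833 M_Q = 926.9
  1.833 M_P + 3.667 M_Q = 839.6
Solving the pair gives M_P = 184.4 kip·ft and M_Q = 136.8 kip·ft (hogging).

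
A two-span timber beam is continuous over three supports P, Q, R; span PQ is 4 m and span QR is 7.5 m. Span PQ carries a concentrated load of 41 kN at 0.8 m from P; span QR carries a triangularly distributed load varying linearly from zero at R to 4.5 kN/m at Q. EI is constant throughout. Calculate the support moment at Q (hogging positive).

M_Q = 16.48 kN·m

Take M_Q as the redundant. Released structure: two simple spans PQ and QR with a hinge at Q.
End slopes at the hinge Q, treating each span as simply supported:
  span PQ: point load 41 at a = 0.8: Pab(L + a)/(6LEI) = 20.99/EI
  span QR: triangular load, peak 4.5: w₀L³/(45EI) = 42.19/EI
  relative rotation θ_0 = (20.99 + 42.19)/EI = 63.18/EI
A unit hogging moment at Q produces rotation L₁/(3EI) + L₂/(3EI) = 3.833/EI.
Compatibility: M_Q·(L₁+L₂)/(3EI) = θ_0, giving M_Q = 16.48 kN·m (hogging).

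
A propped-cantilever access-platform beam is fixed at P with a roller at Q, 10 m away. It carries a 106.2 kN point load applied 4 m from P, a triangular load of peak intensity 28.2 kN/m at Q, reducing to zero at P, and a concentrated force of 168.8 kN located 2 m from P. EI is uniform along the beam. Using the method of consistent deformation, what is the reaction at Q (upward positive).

Take the reaction at Q as the redundant and release it; the primary structure is a cantilever fixed at P.
Free-end deflection of the primary structure under the applied loading (downward +):
  point load 106.2 at a = 4: Pa²(3L − a)/(6EI) = 7363/EI
  triangular load, peak 28.2 at the free end: 11w₀L⁴/(120EI) = 25850/EI
  point load 168.8 at a = 2: Pa²(3L − a)/(6EI) = 3151/EI
  δ_0 = 36364/EI
Flexibility coefficient — unit upward force at Q: δ_{QQ} = L³/(3EI) = 333.3/EI.
Compatibility at Q: δ_0 − R_Q·δ_{QQ} = 0, so R_Q = 36364/333.3 = 109.1 kN.

R_Q = 109.1 kN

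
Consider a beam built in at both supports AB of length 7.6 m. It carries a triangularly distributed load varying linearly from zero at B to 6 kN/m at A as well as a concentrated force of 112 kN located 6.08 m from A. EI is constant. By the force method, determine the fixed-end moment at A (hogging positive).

Release both end moments; the primary structure is a simply-supported span AB with redundants M_A and M_B.
End rotations of the released simple span under the applied load (×1/EI):
  at A: triangular load, peak 6: w₀L³/(45EI) = 58.53/EI
  at B: triangular load, peak 6: 7w₀L³/(360EI) = 51.21/EI
  at A: point load 112 at a = 6.08: Pab(L + b)/(6LEI) = 207/EI
  at B: point load 112 at a = 6.08: Pab(L + a)/(6LEI) = 310.5/EI
  θ_A0 = 265.5/EI,  θ_B0 = 361.7/EI
Flexibility coefficients: a unit moment at one end gives L/(3EI) there and L/(6EI) at the far end, so f₁₁ = f₂₂ = 2.533/EI and f₁₂ = f₂₁ = 1.267/EI.
Compatibility — zero rotation at each built-in end:
  2.533 M_A + 1.267 M_B = 265.5
  1.267 M_A + 2.533 M_B = 361.7
Solving the pair gives M_A = 44.57 kN·m and M_B = 120.5 kN·m (hogging).

M_A = 44.57 kN·m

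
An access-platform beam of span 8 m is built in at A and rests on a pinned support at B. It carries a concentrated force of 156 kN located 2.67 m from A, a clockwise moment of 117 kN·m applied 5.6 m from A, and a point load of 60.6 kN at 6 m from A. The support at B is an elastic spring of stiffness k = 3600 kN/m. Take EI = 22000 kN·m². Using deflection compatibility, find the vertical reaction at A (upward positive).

R_A = 137.9 kN

Take the reaction at B as the redundant and release it; the primary structure is a cantilever fixed at A.
Downward deflection at the released point B due to the loads:
  point load 156 at a = 2.67: Pa²(3L − a)/(6EI) = 3954/EI
  clockwise couple 117 at a = 5.6: M₀a(2L − a)/(2EI) = 3407/EI
  point load 60.6 at a = 6: Pa²(3L − a)/(6EI) = 6545/EI
  δ_0 = 13905/EI
Tip deflection under a unit load at B: L³/(3EI) = 170.7/EI.
With EI = 22000 kN·m²: δ_0 = 0.63206 m and δ_{BB} = 0.007758 m/kN.
Compatibility — the spring shortens by R_B/k under the reaction it provides: δ_0 − R_B·δ_{BB} = R_B/k. With 1/k = 0.000278 m/kN, R_B = δ_0 / (δ_{BB} + 1/k) = 0.63206 / (0.007758 + 0.000278) = 78.66 kN.
Vertical equilibrium: R_A = ΣP − R_B = 216.6 − 78.66 = 137.9 kN.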